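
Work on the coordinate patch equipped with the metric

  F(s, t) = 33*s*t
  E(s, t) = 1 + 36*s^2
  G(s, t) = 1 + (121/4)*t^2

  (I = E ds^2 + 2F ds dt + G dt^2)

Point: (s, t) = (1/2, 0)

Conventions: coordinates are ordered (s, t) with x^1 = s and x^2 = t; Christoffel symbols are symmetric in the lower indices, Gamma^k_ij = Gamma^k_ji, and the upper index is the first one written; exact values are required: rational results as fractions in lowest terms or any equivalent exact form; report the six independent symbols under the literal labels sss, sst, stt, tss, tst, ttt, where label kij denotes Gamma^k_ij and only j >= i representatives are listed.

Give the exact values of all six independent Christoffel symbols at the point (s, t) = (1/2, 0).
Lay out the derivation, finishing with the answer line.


E = 10, F = 0, G = 1 at the point
E_s = 36, E_t = 0, F_s = 0, F_t = 33/2, G_s = 0, G_t = 0
EG - F^2 = 10;  g^inv = (1/10) * [[1, 0], [0, 10]]
first-kind symbols [ij,l] = (1/2)(d_i g_jl + d_j g_il - d_l g_ij): [ss,s] = E_s/2 = 18, [ss,t] = F_s - E_t/2 = 0, [st,s] = E_t/2 = 0, [st,t] = G_s/2 = 0, [tt,s] = F_t - G_s/2 = 33/2, [tt,t] = G_t/2 = 0
Gamma^s_ij = (G*[ij,s] - F*[ij,t])/(EG - F^2), Gamma^t_ij = (E*[ij,t] - F*[ij,s])/(EG - F^2)

Answer: Gamma_sss = 9/5, Gamma_sst = 0, Gamma_stt = 33/20, Gamma_tss = 0, Gamma_tst = 0, Gamma_ttt = 0


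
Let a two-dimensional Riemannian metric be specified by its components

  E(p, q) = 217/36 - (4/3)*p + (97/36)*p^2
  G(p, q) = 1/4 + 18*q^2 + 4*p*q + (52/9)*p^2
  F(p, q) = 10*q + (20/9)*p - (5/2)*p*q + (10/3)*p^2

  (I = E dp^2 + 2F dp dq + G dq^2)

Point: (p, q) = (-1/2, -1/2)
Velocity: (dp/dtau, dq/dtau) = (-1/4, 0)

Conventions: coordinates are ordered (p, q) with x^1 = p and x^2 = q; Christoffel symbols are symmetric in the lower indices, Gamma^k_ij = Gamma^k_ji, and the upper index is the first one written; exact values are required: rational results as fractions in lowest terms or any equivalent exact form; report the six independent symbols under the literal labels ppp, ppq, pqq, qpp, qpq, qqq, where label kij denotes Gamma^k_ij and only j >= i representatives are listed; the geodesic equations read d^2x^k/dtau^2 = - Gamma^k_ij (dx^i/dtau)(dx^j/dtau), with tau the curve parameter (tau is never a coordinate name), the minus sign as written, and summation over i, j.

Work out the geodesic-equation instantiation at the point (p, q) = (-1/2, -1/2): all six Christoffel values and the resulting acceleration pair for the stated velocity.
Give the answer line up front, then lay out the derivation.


Answer: Gamma_ppp = -35430/47087, Gamma_ppq = -59500/47087, Gamma_pqq = 129310/47087, Gamma_qpp = -28160/47087, Gamma_qpq = -74270/47087, Gamma_qqq = 40645/47087; accelerations (d^2p/dtau^2, d^2q/dtau^2) = (17715/376696, 1760/47087)

E = 1061/144, F = -425/72, G = 259/36 at the point
E_p = -145/36, E_q = 0, F_p = 5/36, F_q = 45/4, G_p = -70/9, G_q = -20
EG - F^2 = 47087/2592;  g^inv = (2592/47087) * [[259/36, 425/72], [425/72, 1061/144]]
first-kind symbols [ij,l] = (1/2)(d_i g_jl + d_j g_il - d_l g_ij): [pp,p] = E_p/2 = -145/72, [pp,q] = F_p - E_q/2 = 5/36, [pq,p] = E_q/2 = 0, [pq,q] = G_p/2 = -35/9, [qq,p] = F_q - G_p/2 = 545/36, [qq,q] = G_q/2 = -10
Gamma^p_ij = (G*[ij,p] - F*[ij,q])/(EG - F^2), Gamma^q_ij = (E*[ij,q] - F*[ij,p])/(EG - F^2)
Gamma_ppp = -35430/47087, Gamma_ppq = -59500/47087, Gamma_pqq = 129310/47087, Gamma_qpp = -28160/47087, Gamma_qpq = -74270/47087, Gamma_qqq = 40645/47087
d^2p/dtau^2 = -(Gamma_ppp*(-1/4)^2 + 2*Gamma_ppq*(-1/4)*(0) + Gamma_pqq*(0)^2) = 17715/376696
d^2q/dtau^2 = -(Gamma_qpp*(-1/4)^2 + 2*Gamma_qpq*(-1/4)*(0) + Gamma_qqq*(0)^2) = 1760/47087


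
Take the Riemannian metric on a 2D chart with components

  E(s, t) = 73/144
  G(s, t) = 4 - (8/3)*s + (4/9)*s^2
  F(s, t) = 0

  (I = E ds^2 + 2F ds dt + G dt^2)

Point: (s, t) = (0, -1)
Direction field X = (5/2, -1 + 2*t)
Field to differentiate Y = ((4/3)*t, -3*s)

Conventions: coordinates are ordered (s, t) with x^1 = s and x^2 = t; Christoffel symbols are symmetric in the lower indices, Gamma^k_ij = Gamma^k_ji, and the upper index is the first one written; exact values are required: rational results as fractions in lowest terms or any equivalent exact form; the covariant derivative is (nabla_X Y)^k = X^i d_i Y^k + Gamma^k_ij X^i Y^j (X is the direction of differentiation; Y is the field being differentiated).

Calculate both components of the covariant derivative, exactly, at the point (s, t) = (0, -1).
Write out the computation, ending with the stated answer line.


E = 73/144, F = 0, G = 4 at the point
E_s = 0, E_t = 0, F_s = 0, F_t = 0, G_s = -8/3, G_t = 0
EG - F^2 = 73/36;  g^inv = (36/73) * [[4, 0], [0, 73/144]]
first-kind symbols [ij,l] = (1/2)(d_i g_jl + d_j g_il - d_l g_ij): [ss,s] = E_s/2 = 0, [ss,t] = F_s - E_t/2 = 0, [st,s] = E_t/2 = 0, [st,t] = G_s/2 = -4/3, [tt,s] = F_t - G_s/2 = 4/3, [tt,t] = G_t/2 = 0
Gamma^s_ij = (G*[ij,s] - F*[ij,t])/(EG - F^2), Gamma^t_ij = (E*[ij,t] - F*[ij,s])/(EG - F^2)
Gamma_sss = 0, Gamma_sst = 0, Gamma_stt = 192/73, Gamma_tss = 0, Gamma_tst = -1/3, Gamma_ttt = 0
X = (5/2, -3), Y = (-4/3, 0) at the point

Answer: (nabla_X Y)^s = -4, (nabla_X Y)^t = -53/6


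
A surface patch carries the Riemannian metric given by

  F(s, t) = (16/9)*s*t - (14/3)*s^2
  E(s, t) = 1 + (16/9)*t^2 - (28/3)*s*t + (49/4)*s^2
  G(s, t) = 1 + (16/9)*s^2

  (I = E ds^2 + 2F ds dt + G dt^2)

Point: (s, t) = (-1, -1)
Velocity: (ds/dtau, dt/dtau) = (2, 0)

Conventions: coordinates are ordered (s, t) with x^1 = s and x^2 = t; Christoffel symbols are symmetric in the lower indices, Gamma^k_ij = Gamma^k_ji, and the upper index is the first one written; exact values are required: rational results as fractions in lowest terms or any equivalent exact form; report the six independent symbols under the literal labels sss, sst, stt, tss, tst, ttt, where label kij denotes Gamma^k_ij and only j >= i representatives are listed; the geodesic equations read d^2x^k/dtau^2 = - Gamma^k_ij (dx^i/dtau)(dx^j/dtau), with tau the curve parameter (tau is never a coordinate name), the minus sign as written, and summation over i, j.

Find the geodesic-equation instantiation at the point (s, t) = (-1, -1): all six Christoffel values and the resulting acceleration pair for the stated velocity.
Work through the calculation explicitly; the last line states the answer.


E = 205/36, F = -26/9, G = 25/9 at the point
E_s = -91/6, E_t = 52/9, F_s = 68/9, F_t = -16/9, G_s = -32/9, G_t = 0
EG - F^2 = 269/36;  g^inv = (36/269) * [[25/9, 26/9], [26/9, 205/36]]
first-kind symbols [ij,l] = (1/2)(d_i g_jl + d_j g_il - d_l g_ij): [ss,s] = E_s/2 = -91/12, [ss,t] = F_s - E_t/2 = 14/3, [st,s] = E_t/2 = 26/9, [st,t] = G_s/2 = -16/9, [tt,s] = F_t - G_s/2 = 0, [tt,t] = G_t/2 = 0
Gamma^s_ij = (G*[ij,s] - F*[ij,t])/(EG - F^2), Gamma^t_ij = (E*[ij,t] - F*[ij,s])/(EG - F^2)
Gamma_sss = -273/269, Gamma_sst = 104/269, Gamma_stt = 0, Gamma_tss = 168/269, Gamma_tst = -64/269, Gamma_ttt = 0
d^2s/dtau^2 = -(Gamma_sss*(2)^2 + 2*Gamma_sst*(2)*(0) + Gamma_stt*(0)^2) = 1092/269
d^2t/dtau^2 = -(Gamma_tss*(2)^2 + 2*Gamma_tst*(2)*(0) + Gamma_ttt*(0)^2) = -672/269

Answer: Gamma_sss = -273/269, Gamma_sst = 104/269, Gamma_stt = 0, Gamma_tss = 168/269, Gamma_tst = -64/269, Gamma_ttt = 0; accelerations (d^2s/dtau^2, d^2t/dtau^2) = (1092/269, -672/269)


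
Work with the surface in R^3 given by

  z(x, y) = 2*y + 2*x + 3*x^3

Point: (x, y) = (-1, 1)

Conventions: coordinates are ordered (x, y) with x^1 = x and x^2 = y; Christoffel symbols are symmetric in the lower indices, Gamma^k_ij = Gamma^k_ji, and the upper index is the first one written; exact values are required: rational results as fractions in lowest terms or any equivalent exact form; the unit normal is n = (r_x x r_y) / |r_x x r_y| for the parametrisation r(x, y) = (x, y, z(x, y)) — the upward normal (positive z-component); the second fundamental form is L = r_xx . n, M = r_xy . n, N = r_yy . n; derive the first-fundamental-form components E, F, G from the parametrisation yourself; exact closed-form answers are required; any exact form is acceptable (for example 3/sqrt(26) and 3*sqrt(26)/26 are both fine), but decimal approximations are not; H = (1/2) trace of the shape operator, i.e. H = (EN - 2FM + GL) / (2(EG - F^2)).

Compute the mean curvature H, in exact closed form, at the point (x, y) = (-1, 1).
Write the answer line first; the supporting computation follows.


Answer: H = -5*sqrt(14)/588

z_x = 11, z_y = 2, z_xx = -18, z_xy = 0, z_yy = 0
E = 122, F = 22, G = 5; answer radicand W^2 = 126
unnormalised second-form numerators: l = -18, m = 0, n = 0; L = l/sqrt(126), and similarly M = m/sqrt(W^2), N = n/sqrt(W^2)
H = (E*n - 2*F*m + G*l) / (2*(EG - F^2)*sqrt(W^2)); E*n - 2*F*m + G*l = -90, EG - F^2 = 126, so H = (-5/14)/sqrt(126)


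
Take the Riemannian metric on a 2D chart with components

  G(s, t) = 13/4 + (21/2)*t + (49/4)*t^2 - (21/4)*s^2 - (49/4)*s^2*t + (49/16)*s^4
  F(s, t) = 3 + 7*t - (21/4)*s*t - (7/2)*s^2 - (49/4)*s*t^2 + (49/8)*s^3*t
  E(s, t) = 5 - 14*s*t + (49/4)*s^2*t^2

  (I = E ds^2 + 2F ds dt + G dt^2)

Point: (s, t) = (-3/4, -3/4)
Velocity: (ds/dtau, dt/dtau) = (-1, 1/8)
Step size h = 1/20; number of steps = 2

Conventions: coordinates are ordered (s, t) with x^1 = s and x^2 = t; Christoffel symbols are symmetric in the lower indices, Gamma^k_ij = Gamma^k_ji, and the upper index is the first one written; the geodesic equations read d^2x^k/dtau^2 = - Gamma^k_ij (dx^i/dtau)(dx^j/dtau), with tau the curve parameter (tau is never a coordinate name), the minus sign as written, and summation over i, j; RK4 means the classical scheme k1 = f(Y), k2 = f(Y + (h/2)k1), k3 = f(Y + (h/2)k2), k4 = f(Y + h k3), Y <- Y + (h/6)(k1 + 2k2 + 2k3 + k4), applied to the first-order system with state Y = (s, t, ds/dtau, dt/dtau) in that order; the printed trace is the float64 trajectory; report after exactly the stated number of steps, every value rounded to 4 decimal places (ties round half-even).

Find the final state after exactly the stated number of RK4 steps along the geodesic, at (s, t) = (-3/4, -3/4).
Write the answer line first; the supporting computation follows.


Answer: s = -0.8499, t = -0.7340, ds/dtau = -0.9979, dt/dtau = 0.1919

f(Y) = (ds/dtau, dt/dtau, -Gamma^s_ij Y'^i Y'^j, -Gamma^t_ij Y'^i Y'^j) with the Gammas evaluated at the stage position; h = 0.050000; intermediate values shown to 6 dp
step 0: s = -0.7500, t = -0.7500, ds/dtau = -1.0000, dt/dtau = 0.1250
step 1:
  k1: at (s, t) = (-0.750000, -0.750000), (ds/dtau, dt/dtau) = (-1.000000, 0.125000); Gamma_sss = 0.015050, Gamma_sst = 0.015050, Gamma_stt = 0.020067, Gamma_tss = -1.015901, Gamma_tst = -1.015901, Gamma_ttt = -1.354535; k1 = (-1.000000, 0.125000, -0.011601, 0.783091)
  k2: at (s, t) = (-0.775000, -0.746875), (ds/dtau, dt/dtau) = (-1.000290, 0.144577); Gamma_sss = -0.011901, Gamma_sst = -0.012349, Gamma_stt = -0.015934, Gamma_tss = -0.994952, Gamma_tst = -1.032418, Gamma_ttt = -1.332153; k2 = (-1.000290, 0.144577, 0.008669, 0.724759)
  k3: at (s, t) = (-0.775007, -0.746386), (ds/dtau, dt/dtau) = (-0.999783, 0.143119); Gamma_sss = -0.011307, Gamma_sst = -0.011741, Gamma_stt = -0.015149, Gamma_tss = -0.994815, Gamma_tst = -1.032964, Gamma_ttt = -1.332844; k3 = (-0.999783, 0.143119, 0.008253, 0.726076)
  k4: at (s, t) = (-0.799989, -0.742844), (ds/dtau, dt/dtau) = (-0.999587, 0.161304); Gamma_sss = -0.035021, Gamma_sst = -0.037715, Gamma_stt = -0.047144, Gamma_tss = -0.972575, Gamma_tst = -1.047393, Gamma_ttt = -1.309259; k4 = (-0.999587, 0.161304, 0.024056, 0.668081)
  Y <- Y + (h/6)(k1 + 2k2 + 2k3 + k4): s = -0.8000, t = -0.7428, ds/dtau = -0.9996, dt/dtau = 0.1613
step 2:
  k1: at (s, t) = (-0.799998, -0.742819), (ds/dtau, dt/dtau) = (-0.999614, 0.161274); Gamma_sss = -0.035000, Gamma_sst = -0.037695, Gamma_stt = -0.047118, Gamma_tss = -0.972562, Gamma_tst = -1.047425, Gamma_ttt = -1.309285; k1 = (-0.999614, 0.161274, 0.024045, 0.668151)
  k2: at (s, t) = (-0.824988, -0.738787), (ds/dtau, dt/dtau) = (-0.999013, 0.177977); Gamma_sss = -0.055545, Gamma_sst = -0.062026, Gamma_stt = -0.075184, Gamma_tss = -0.949312, Gamma_tst = -1.060077, Gamma_ttt = -1.284960; k2 = (-0.999013, 0.177977, 0.035760, 0.611175)
  k3: at (s, t) = (-0.824973, -0.738370), (ds/dtau, dt/dtau) = (-0.998720, 0.176553); Gamma_sss = -0.055059, Gamma_sst = -0.061516, Gamma_stt = -0.074568, Gamma_tss = -0.949248, Gamma_tst = -1.060585, Gamma_ttt = -1.285599; k3 = (-0.998720, 0.176553, 0.035548, 0.612873)
  k4: at (s, t) = (-0.849934, -0.733992), (ds/dtau, dt/dtau) = (-0.997837, 0.191917); Gamma_sss = -0.072761, Gamma_sst = -0.084254, Gamma_stt = -0.099130, Gamma_tss = -0.925362, Gamma_tst = -1.071533, Gamma_ttt = -1.260726; k4 = (-0.997837, 0.191917, 0.043828, 0.557396)
  Y <- Y + (h/6)(k1 + 2k2 + 2k3 + k4): s = -0.8499, t = -0.7340, ds/dtau = -0.9979, dt/dtau = 0.1919


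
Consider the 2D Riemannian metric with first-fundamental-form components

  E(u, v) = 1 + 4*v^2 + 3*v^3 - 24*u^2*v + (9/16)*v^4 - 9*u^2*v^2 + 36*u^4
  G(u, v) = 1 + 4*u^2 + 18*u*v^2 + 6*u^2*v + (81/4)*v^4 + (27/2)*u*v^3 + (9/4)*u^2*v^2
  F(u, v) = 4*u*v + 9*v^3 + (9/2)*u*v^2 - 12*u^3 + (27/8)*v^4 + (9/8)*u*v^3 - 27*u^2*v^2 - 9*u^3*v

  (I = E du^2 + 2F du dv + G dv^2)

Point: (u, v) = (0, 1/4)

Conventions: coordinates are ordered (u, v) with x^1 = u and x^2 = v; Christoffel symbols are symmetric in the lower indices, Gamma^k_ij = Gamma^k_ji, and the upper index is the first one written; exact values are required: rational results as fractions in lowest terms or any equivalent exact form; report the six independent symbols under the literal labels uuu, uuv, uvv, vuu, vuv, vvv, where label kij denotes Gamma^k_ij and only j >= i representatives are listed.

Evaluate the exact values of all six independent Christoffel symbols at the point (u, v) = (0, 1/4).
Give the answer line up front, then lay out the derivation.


Answer: Gamma_uuu = 0, Gamma_uuv = 1064/1129, Gamma_uvv = 1008/1129, Gamma_vuu = 0, Gamma_vuv = 2736/5645, Gamma_vvv = 2592/5645

E = 5321/4096, F = 315/2048, G = 1105/1024 at the point
E_u = 0, E_v = 665/256, F_u = 665/512, F_v = 243/128, G_u = 171/128, G_v = 81/64
EG - F^2 = 5645/4096;  g^inv = (4096/5645) * [[1105/1024, -315/2048], [-315/2048, 5321/4096]]
first-kind symbols [ij,l] = (1/2)(d_i g_jl + d_j g_il - d_l g_ij): [uu,u] = E_u/2 = 0, [uu,v] = F_u - E_v/2 = 0, [uv,u] = E_v/2 = 665/512, [uv,v] = G_u/2 = 171/256, [vv,u] = F_v - G_u/2 = 315/256, [vv,v] = G_v/2 = 81/128
Gamma^u_ij = (G*[ij,u] - F*[ij,v])/(EG - F^2), Gamma^v_ij = (E*[ij,v] - F*[ij,u])/(EG - F^2)


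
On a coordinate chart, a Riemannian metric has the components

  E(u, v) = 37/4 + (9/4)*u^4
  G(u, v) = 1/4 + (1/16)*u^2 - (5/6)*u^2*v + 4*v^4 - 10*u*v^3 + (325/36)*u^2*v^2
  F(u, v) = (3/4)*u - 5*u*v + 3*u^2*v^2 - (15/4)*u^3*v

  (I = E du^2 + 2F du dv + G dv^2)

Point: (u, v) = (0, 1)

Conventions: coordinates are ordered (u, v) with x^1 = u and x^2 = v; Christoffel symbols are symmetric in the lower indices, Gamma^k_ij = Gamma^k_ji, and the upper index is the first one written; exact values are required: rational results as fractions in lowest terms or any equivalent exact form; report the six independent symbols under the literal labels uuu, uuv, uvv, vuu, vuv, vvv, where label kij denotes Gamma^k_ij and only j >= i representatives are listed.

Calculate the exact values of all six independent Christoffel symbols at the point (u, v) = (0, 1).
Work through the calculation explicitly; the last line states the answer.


E = 37/4, F = 0, G = 17/4 at the point
E_u = 0, E_v = 0, F_u = -17/4, F_v = 0, G_u = -10, G_v = 16
EG - F^2 = 629/16;  g^inv = (16/629) * [[17/4, 0], [0, 37/4]]
first-kind symbols [ij,l] = (1/2)(d_i g_jl + d_j g_il - d_l g_ij): [uu,u] = E_u/2 = 0, [uu,v] = F_u - E_v/2 = -17/4, [uv,u] = E_v/2 = 0, [uv,v] = G_u/2 = -5, [vv,u] = F_v - G_u/2 = 5, [vv,v] = G_v/2 = 8
Gamma^u_ij = (G*[ij,u] - F*[ij,v])/(EG - F^2), Gamma^v_ij = (E*[ij,v] - F*[ij,u])/(EG - F^2)

Answer: Gamma_uuu = 0, Gamma_uuv = 0, Gamma_uvv = 20/37, Gamma_vuu = -1, Gamma_vuv = -20/17, Gamma_vvv = 32/17


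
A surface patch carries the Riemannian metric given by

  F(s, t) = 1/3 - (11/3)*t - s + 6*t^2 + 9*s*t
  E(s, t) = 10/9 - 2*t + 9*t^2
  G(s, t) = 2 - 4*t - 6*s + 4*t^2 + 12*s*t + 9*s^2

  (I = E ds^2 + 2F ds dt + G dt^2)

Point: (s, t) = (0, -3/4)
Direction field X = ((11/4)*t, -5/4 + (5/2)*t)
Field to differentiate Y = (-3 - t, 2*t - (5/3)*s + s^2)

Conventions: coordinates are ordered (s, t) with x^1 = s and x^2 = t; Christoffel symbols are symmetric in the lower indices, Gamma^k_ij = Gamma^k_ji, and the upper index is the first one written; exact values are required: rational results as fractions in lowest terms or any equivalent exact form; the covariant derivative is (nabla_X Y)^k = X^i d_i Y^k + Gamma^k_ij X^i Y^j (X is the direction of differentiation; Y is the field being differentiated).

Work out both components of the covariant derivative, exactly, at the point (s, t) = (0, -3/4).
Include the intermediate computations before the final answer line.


E = 1105/144, F = 155/24, G = 29/4 at the point
E_s = 0, E_t = -31/2, F_s = -31/4, F_t = -38/3, G_s = -15, G_t = -10
EG - F^2 = 2005/144;  g^inv = (144/2005) * [[29/4, -155/24], [-155/24, 1105/144]]
first-kind symbols [ij,l] = (1/2)(d_i g_jl + d_j g_il - d_l g_ij): [ss,s] = E_s/2 = 0, [ss,t] = F_s - E_t/2 = 0, [st,s] = E_t/2 = -31/4, [st,t] = G_s/2 = -15/2, [tt,s] = F_t - G_s/2 = -31/6, [tt,t] = G_t/2 = -5
Gamma^s_ij = (G*[ij,s] - F*[ij,t])/(EG - F^2), Gamma^t_ij = (E*[ij,t] - F*[ij,s])/(EG - F^2)
Gamma_sss = 0, Gamma_sst = -1116/2005, Gamma_stt = -744/2005, Gamma_tss = 0, Gamma_tst = -216/401, Gamma_ttt = -144/401
X = (-33/16, -25/8), Y = (-9/4, -3/2) at the point

Answer: (nabla_X Y)^s = -68171/16040, (nabla_X Y)^t = -63837/6416


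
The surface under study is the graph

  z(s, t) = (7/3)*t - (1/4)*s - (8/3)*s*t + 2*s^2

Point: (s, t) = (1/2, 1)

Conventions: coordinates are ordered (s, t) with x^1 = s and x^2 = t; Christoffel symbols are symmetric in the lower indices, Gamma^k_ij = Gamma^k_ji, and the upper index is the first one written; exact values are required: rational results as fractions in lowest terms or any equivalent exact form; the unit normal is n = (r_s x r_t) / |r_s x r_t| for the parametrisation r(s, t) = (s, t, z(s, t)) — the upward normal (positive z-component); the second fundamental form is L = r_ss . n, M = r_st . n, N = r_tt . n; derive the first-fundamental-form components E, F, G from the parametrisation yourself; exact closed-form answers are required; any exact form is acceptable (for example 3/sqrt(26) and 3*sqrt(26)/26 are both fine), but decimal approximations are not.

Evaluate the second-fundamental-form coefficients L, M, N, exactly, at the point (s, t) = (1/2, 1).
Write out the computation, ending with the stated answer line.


z_s = -11/12, z_t = 1, z_ss = 4, z_st = -8/3, z_tt = 0
E = 265/144, F = -11/12, G = 2; answer radicand W^2 = 409/144
unnormalised second-form numerators: l = 4, m = -8/3, n = 0; L = l/sqrt(409/144), and similarly M = m/sqrt(W^2), N = n/sqrt(W^2)

Answer: L = 48*sqrt(409)/409, M = -32*sqrt(409)/409, N = 0


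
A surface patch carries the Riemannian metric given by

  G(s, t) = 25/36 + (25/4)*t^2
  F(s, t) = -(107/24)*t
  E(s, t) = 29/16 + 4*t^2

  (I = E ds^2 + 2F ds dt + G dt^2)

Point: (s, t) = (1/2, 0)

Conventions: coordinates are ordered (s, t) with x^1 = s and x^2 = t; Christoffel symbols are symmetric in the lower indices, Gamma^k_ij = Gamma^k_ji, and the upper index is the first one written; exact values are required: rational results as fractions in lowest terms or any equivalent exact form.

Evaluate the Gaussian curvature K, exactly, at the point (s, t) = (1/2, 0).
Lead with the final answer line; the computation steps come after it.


Answer: K = -2304/725

E = 29/16, F = 0, G = 25/36, EG - F^2 = 725/576 at the point
E_s = 0, E_t = 0, F_s = 0, F_t = -107/24, G_s = 0, G_t = 0
E_tt = 8, F_st = 0, G_ss = 0
K follows from Brioschi's formula, (det M1 - det M2)/(EG - F^2)^2.
M1 = [[-E_tt/2 + F_st - G_ss/2, E_s/2, F_s - E_t/2], [F_t - G_s/2, E, F], [G_t/2, F, G]] = [[-4, 0, 0], [-107/24, 29/16, 0], [0, 0, 25/36]]; det M1 = -725/144
M2 = [[0, E_t/2, G_s/2], [E_t/2, E, F], [G_s/2, F, G]] = [[0, 0, 0], [0, 29/16, 0], [0, 0, 25/36]]; det M2 = 0
det M1 - det M2 = -725/144; K = -725/144 / (725/576)^2 = -2304/725


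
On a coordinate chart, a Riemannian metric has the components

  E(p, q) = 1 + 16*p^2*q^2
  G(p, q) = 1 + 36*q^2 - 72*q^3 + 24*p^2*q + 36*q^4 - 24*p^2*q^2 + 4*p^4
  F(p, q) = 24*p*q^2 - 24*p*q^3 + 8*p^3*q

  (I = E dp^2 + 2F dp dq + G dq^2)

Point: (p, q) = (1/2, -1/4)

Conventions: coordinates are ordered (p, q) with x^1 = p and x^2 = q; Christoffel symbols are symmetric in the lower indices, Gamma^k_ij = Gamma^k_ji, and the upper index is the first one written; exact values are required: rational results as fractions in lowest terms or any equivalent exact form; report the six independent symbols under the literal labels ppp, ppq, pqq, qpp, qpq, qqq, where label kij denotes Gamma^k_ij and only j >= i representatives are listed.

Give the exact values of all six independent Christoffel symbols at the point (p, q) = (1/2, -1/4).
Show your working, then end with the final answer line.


E = 5/4, F = 11/16, G = 185/64 at the point
E_p = 1, E_q = -2, F_p = 3/8, F_q = -29/4, G_p = -11/2, G_q = -99/4
EG - F^2 = 201/64;  g^inv = (64/201) * [[185/64, -11/16], [-11/16, 5/4]]
first-kind symbols [ij,l] = (1/2)(d_i g_jl + d_j g_il - d_l g_ij): [pp,p] = E_p/2 = 1/2, [pp,q] = F_p - E_q/2 = 11/8, [pq,p] = E_q/2 = -1, [pq,q] = G_p/2 = -11/4, [qq,p] = F_q - G_p/2 = -9/2, [qq,q] = G_q/2 = -99/8
Gamma^p_ij = (G*[ij,p] - F*[ij,q])/(EG - F^2), Gamma^q_ij = (E*[ij,q] - F*[ij,p])/(EG - F^2)

Answer: Gamma_ppp = 32/201, Gamma_ppq = -64/201, Gamma_pqq = -96/67, Gamma_qpp = 88/201, Gamma_qpq = -176/201, Gamma_qqq = -264/67


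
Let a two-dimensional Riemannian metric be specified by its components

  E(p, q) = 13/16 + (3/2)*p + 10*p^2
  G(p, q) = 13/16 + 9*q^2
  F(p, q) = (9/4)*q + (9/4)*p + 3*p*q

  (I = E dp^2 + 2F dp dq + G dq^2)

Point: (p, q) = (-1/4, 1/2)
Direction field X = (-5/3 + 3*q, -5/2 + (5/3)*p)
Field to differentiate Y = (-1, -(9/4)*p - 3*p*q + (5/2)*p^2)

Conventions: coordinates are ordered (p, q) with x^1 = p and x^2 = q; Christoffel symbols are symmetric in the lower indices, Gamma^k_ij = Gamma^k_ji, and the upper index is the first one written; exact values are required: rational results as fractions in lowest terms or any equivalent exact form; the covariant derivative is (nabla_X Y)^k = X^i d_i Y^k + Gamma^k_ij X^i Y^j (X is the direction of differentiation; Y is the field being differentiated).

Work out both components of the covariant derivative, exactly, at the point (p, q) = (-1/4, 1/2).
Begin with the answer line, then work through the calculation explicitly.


Answer: (nabla_X Y)^p = -19927/4944, (nabla_X Y)^q = -27641/4944

E = 17/16, F = 3/16, G = 49/16 at the point
E_p = -7/2, E_q = 0, F_p = 15/4, F_q = 3/2, G_p = 0, G_q = 9
EG - F^2 = 103/32;  g^inv = (32/103) * [[49/16, -3/16], [-3/16, 17/16]]
first-kind symbols [ij,l] = (1/2)(d_i g_jl + d_j g_il - d_l g_ij): [pp,p] = E_p/2 = -7/4, [pp,q] = F_p - E_q/2 = 15/4, [pq,p] = E_q/2 = 0, [pq,q] = G_p/2 = 0, [qq,p] = F_q - G_p/2 = 3/2, [qq,q] = G_q/2 = 9/2
Gamma^p_ij = (G*[ij,p] - F*[ij,q])/(EG - F^2), Gamma^q_ij = (E*[ij,q] - F*[ij,p])/(EG - F^2)
Gamma_ppp = -194/103, Gamma_ppq = 0, Gamma_pqq = 120/103, Gamma_qpp = 138/103, Gamma_qpq = 0, Gamma_qqq = 144/103
X = (-1/6, -35/12), Y = (-1, 35/32) at the point


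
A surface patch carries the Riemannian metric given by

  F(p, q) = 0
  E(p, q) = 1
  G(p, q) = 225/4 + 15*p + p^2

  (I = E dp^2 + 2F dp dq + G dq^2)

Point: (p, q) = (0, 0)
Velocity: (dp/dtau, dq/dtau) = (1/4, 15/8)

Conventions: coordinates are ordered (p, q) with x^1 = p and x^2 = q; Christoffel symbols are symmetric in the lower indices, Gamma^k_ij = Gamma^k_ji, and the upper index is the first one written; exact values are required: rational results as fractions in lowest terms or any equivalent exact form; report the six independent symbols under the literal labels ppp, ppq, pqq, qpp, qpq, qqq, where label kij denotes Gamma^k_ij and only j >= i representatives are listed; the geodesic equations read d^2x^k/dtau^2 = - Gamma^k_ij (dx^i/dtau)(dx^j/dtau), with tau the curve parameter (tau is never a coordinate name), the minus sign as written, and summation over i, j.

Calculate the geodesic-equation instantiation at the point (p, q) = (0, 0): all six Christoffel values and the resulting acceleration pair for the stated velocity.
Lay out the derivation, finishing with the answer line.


E = 1, F = 0, G = 225/4 at the point
E_p = 0, E_q = 0, F_p = 0, F_q = 0, G_p = 15, G_q = 0
EG - F^2 = 225/4;  g^inv = (4/225) * [[225/4, 0], [0, 1]]
first-kind symbols [ij,l] = (1/2)(d_i g_jl + d_j g_il - d_l g_ij): [pp,p] = E_p/2 = 0, [pp,q] = F_p - E_q/2 = 0, [pq,p] = E_q/2 = 0, [pq,q] = G_p/2 = 15/2, [qq,p] = F_q - G_p/2 = -15/2, [qq,q] = G_q/2 = 0
Gamma^p_ij = (G*[ij,p] - F*[ij,q])/(EG - F^2), Gamma^q_ij = (E*[ij,q] - F*[ij,p])/(EG - F^2)
Gamma_ppp = 0, Gamma_ppq = 0, Gamma_pqq = -15/2, Gamma_qpp = 0, Gamma_qpq = 2/15, Gamma_qqq = 0
d^2p/dtau^2 = -(Gamma_ppp*(1/4)^2 + 2*Gamma_ppq*(1/4)*(15/8) + Gamma_pqq*(15/8)^2) = 3375/128
d^2q/dtau^2 = -(Gamma_qpp*(1/4)^2 + 2*Gamma_qpq*(1/4)*(15/8) + Gamma_qqq*(15/8)^2) = -1/8

Answer: Gamma_ppp = 0, Gamma_ppq = 0, Gamma_pqq = -15/2, Gamma_qpp = 0, Gamma_qpq = 2/15, Gamma_qqq = 0; accelerations (d^2p/dtau^2, d^2q/dtau^2) = (3375/128, -1/8)


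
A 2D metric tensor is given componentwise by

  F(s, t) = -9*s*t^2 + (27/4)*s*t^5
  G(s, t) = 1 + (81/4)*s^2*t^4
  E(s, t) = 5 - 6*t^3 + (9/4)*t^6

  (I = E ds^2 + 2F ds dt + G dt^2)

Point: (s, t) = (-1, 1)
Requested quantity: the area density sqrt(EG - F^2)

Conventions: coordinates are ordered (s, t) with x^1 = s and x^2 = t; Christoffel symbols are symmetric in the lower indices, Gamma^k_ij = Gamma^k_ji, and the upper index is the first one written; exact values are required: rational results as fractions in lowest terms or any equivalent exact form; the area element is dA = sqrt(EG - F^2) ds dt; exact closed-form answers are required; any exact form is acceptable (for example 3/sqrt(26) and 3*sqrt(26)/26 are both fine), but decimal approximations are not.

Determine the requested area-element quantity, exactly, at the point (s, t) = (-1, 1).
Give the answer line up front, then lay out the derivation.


Answer: sqrt(EG - F^2) = sqrt(86)/2

E = 5/4, F = 9/4, G = 85/4; EG - F^2 = 43/2


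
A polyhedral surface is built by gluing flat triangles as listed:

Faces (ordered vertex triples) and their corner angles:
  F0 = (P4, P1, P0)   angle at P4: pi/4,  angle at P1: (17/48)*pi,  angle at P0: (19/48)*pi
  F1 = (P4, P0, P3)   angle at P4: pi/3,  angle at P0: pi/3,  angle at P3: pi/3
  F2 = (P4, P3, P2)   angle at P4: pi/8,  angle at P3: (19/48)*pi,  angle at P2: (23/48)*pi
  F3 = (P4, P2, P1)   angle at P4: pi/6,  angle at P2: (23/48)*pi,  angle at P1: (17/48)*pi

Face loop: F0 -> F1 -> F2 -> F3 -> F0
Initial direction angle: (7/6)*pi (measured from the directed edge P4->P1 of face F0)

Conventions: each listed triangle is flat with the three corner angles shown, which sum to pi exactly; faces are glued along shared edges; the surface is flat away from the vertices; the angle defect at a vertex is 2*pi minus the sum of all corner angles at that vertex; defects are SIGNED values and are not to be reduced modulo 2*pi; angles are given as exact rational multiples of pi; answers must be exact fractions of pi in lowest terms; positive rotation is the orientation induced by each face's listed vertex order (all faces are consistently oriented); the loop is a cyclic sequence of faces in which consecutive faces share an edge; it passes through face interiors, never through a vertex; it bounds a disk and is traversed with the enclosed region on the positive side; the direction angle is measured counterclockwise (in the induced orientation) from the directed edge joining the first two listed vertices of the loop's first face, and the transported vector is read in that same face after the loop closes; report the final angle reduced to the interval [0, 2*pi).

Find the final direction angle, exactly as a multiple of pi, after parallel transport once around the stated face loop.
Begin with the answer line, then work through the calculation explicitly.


Answer: final direction angle = (7/24)*pi

enclosed vertex P4: corner angles sum to (7/8)*pi, defect = 2*pi - (7/8)*pi = (9/8)*pi
by Gauss-Bonnet the loop rotates the vector by the enclosed defect sum (positive orientation, mod 2*pi)
final angle = (7/6)*pi + (9/8)*pi = (7/24)*pi (mod 2*pi)


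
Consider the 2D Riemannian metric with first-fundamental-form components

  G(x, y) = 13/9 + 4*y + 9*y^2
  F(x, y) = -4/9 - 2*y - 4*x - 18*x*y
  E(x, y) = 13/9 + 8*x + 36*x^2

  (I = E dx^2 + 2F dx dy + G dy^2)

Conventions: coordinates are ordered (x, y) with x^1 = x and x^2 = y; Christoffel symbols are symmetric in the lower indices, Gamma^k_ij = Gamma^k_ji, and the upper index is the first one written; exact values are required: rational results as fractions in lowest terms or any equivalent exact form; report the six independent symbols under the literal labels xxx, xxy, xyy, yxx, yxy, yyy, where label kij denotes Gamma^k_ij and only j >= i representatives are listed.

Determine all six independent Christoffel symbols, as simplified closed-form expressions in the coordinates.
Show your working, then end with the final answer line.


E = 13/9 + 8*x + 36*x^2; F = -4/9 - 2*y - 4*x - 18*x*y; G = 13/9 + 4*y + 9*y^2
Gamma^k_ij = (1/2) g^{kl} (d_i g_jl + d_j g_il - d_l g_ij), with g^inv = (1/(EG-F^2)) [[G, -F], [-F, E]]
first partials: E_x = 8 + 72*x, E_y = 0, F_x = -4 - 18*y, F_y = -2 - 18*x, G_x = 0, G_y = 4 + 18*y
D = EG - F^2 = 17/9 + 4*y + 8*x + 9*y^2 + 36*x^2
expanded: Gamma^x_xx = (G E_x - 2F F_x + F E_y)/(2D), Gamma^x_xy = (G E_y - F G_x)/(2D), Gamma^x_yy = (2G F_y - G G_x - F G_y)/(2D), Gamma^y_xx = (2E F_x - E E_y - F E_x)/(2D), Gamma^y_xy = (E G_x - F E_y)/(2D), Gamma^y_yy = (E G_y - 2F F_y + F G_x)/(2D); substitute and cancel common factors

Answer: Gamma_xxx = (324*x + 36)/(324*x^2 + 72*x + 81*y^2 + 36*y + 17), Gamma_xxy = 0, Gamma_xyy = (-162*x - 18)/(324*x^2 + 72*x + 81*y^2 + 36*y + 17), Gamma_yxx = (-162*y - 36)/(324*x^2 + 72*x + 81*y^2 + 36*y + 17), Gamma_yxy = 0, Gamma_yyy = (81*y + 18)/(324*x^2 + 72*x + 81*y^2 + 36*y + 17)


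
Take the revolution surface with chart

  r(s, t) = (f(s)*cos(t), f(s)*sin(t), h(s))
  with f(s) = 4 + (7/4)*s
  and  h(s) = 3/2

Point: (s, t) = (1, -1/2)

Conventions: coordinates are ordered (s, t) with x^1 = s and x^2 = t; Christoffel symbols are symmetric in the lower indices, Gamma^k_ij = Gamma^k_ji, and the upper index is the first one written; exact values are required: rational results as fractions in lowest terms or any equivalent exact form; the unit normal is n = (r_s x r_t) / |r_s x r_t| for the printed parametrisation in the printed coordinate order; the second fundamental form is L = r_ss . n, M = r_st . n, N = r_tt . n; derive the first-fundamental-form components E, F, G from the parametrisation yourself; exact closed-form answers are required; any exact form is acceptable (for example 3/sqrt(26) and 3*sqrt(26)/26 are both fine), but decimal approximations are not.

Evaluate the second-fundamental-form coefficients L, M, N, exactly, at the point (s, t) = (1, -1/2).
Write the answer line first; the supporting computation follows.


Answer: L = 0, M = 0, N = 0

f = 23/4, f' = 7/4, f'' = 0, h' = 0, h'' = 0
E = 49/16, F = 0, G = 529/16; answer radicand W^2 = 49/16
unnormalised second-form numerators: l = 0, m = 0, n = 0; L = l/sqrt(49/16), and similarly M = m/sqrt(W^2), N = n/sqrt(W^2)


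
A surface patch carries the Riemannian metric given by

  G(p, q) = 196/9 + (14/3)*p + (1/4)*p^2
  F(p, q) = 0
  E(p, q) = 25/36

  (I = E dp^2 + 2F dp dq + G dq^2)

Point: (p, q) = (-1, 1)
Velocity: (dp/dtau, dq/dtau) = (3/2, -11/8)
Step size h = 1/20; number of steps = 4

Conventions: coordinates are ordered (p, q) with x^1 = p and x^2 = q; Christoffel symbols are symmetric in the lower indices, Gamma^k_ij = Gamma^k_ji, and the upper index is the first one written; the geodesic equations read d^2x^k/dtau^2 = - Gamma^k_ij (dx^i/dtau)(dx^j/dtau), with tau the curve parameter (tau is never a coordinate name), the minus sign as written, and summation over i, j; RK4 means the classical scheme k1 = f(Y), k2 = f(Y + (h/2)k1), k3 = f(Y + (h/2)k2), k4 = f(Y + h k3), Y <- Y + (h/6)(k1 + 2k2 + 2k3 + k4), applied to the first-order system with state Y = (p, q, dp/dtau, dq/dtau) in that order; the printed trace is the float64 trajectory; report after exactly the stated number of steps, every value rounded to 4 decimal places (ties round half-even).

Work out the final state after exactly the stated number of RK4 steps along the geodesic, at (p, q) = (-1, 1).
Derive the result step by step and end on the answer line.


f(Y) = (dp/dtau, dq/dtau, -Gamma^p_ij Y'^i Y'^j, -Gamma^q_ij Y'^i Y'^j) with the Gammas evaluated at the stage position; h = 0.050000; intermediate values shown to 6 dp
step 0: p = -1.0000, q = 1.0000, dp/dtau = 1.5000, dq/dtau = -1.3750
step 1:
  k1: at (p, q) = (-1.000000, 1.000000), (dp/dtau, dq/dtau) = (1.500000, -1.375000); Gamma_ppp = 0.000000, Gamma_ppq = 0.000000, Gamma_pqq = -3.000000, Gamma_qpp = 0.000000, Gamma_qpq = 0.120000, Gamma_qqq = 0.000000; k1 = (1.500000, -1.375000, 5.671875, 0.495000)
  k2: at (p, q) = (-0.962500, 0.965625), (dp/dtau, dq/dtau) = (1.641797, -1.362625); Gamma_ppp = 0.000000, Gamma_ppq = 0.000000, Gamma_pqq = -3.013500, Gamma_qpp = 0.000000, Gamma_qpq = 0.119462, Gamma_qqq = 0.000000; k2 = (1.641797, -1.362625, 5.595307, 0.534512)
  k3: at (p, q) = (-0.958955, 0.965934), (dp/dtau, dq/dtau) = (1.639883, -1.361637); Gamma_ppp = 0.000000, Gamma_ppq = 0.000000, Gamma_pqq = -3.014776, Gamma_qpp = 0.000000, Gamma_qpq = 0.119412, Gamma_qqq = 0.000000; k3 = (1.639883, -1.361637, 5.589564, 0.533275)
  k4: at (p, q) = (-0.918006, 0.931918), (dp/dtau, dq/dtau) = (1.779478, -1.348336); Gamma_ppp = 0.000000, Gamma_ppq = 0.000000, Gamma_pqq = -3.029518, Gamma_qpp = 0.000000, Gamma_qpq = 0.118831, Gamma_qqq = 0.000000; k4 = (1.779478, -1.348336, 5.507696, 0.570230)
  Y <- Y + (h/6)(k1 + 2k2 + 2k3 + k4): p = -0.9180, q = 0.9319, dp/dtau = 1.7796, dq/dtau = -1.3483
step 2:
  k1: at (p, q) = (-0.917976, 0.931901), (dp/dtau, dq/dtau) = (1.779578, -1.348327); Gamma_ppp = 0.000000, Gamma_ppq = 0.000000, Gamma_pqq = -3.029529, Gamma_qpp = 0.000000, Gamma_qpq = 0.118830, Gamma_qqq = 0.000000; k1 = (1.779578, -1.348327, 5.507637, 0.570256)
  k2: at (p, q) = (-0.873487, 0.898193), (dp/dtau, dq/dtau) = (1.917269, -1.334070); Gamma_ppp = 0.000000, Gamma_ppq = 0.000000, Gamma_pqq = -3.045545, Gamma_qpp = 0.000000, Gamma_qpq = 0.118205, Gamma_qqq = 0.000000; k2 = (1.917269, -1.334070, 5.420288, 0.604685)
  k3: at (p, q) = (-0.870045, 0.898549), (dp/dtau, dq/dtau) = (1.915085, -1.333210); Gamma_ppp = 0.000000, Gamma_ppq = 0.000000, Gamma_pqq = -3.046784, Gamma_qpp = 0.000000, Gamma_qpq = 0.118157, Gamma_qqq = 0.000000; k3 = (1.915085, -1.333210, 5.415499, 0.603361)
  k4: at (p, q) = (-0.822222, 0.865241), (dp/dtau, dq/dtau) = (2.050353, -1.318159); Gamma_ppp = 0.000000, Gamma_ppq = 0.000000, Gamma_pqq = -3.064000, Gamma_qpp = 0.000000, Gamma_qpq = 0.117493, Gamma_qqq = 0.000000; k4 = (2.050353, -1.318159, 5.323829, 0.635097)
  Y <- Y + (h/6)(k1 + 2k2 + 2k3 + k4): p = -0.8222, q = 0.8652, dp/dtau = 2.0504, dq/dtau = -1.3181
step 3:
  k1: at (p, q) = (-0.822188, 0.865226), (dp/dtau, dq/dtau) = (2.050436, -1.318148); Gamma_ppp = 0.000000, Gamma_ppq = 0.000000, Gamma_pqq = -3.064012, Gamma_qpp = 0.000000, Gamma_qpq = 0.117493, Gamma_qqq = 0.000000; k1 = (2.050436, -1.318148, 5.323764, 0.635115)
  k2: at (p, q) = (-0.770927, 0.832272), (dp/dtau, dq/dtau) = (2.183530, -1.302270); Gamma_ppp = 0.000000, Gamma_ppq = 0.000000, Gamma_pqq = -3.082466, Gamma_qpp = 0.000000, Gamma_qpq = 0.116790, Gamma_qqq = 0.000000; k2 = (2.183530, -1.302270, 5.227577, 0.664193)
  k3: at (p, q) = (-0.767599, 0.832669), (dp/dtau, dq/dtau) = (2.181126, -1.301543); Gamma_ppp = 0.000000, Gamma_ppq = 0.000000, Gamma_pqq = -3.083664, Gamma_qpp = 0.000000, Gamma_qpq = 0.116744, Gamma_qqq = 0.000000; k3 = (2.181126, -1.301543, 5.223772, 0.662834)
  k4: at (p, q) = (-0.713131, 0.800149), (dp/dtau, dq/dtau) = (2.311625, -1.285006); Gamma_ppp = 0.000000, Gamma_ppq = 0.000000, Gamma_pqq = -3.103273, Gamma_qpp = 0.000000, Gamma_qpq = 0.116007, Gamma_qqq = 0.000000; k4 = (2.311625, -1.285006, 5.124251, 0.689184)
  Y <- Y + (h/6)(k1 + 2k2 + 2k3 + k4): p = -0.7131, q = 0.8001, dp/dtau = 2.3117, dq/dtau = -1.2850
step 4:
  k1: at (p, q) = (-0.713093, 0.800136), (dp/dtau, dq/dtau) = (2.311692, -1.284995); Gamma_ppp = 0.000000, Gamma_ppq = 0.000000, Gamma_pqq = -3.103287, Gamma_qpp = 0.000000, Gamma_qpq = 0.116006, Gamma_qqq = 0.000000; k1 = (2.311692, -1.284995, 5.124184, 0.689195)
  k2: at (p, q) = (-0.655301, 0.768011), (dp/dtau, dq/dtau) = (2.439797, -1.267765); Gamma_ppp = 0.000000, Gamma_ppq = 0.000000, Gamma_pqq = -3.124092, Gamma_qpp = 0.000000, Gamma_qpq = 0.115233, Gamma_qqq = 0.000000; k2 = (2.439797, -1.267765, 5.021129, 0.712855)
  k3: at (p, q) = (-0.652098, 0.768442), (dp/dtau, dq/dtau) = (2.437220, -1.267174); Gamma_ppp = 0.000000, Gamma_ppq = 0.000000, Gamma_pqq = -3.125245, Gamma_qpp = 0.000000, Gamma_qpq = 0.115191, Gamma_qqq = 0.000000; k3 = (2.437220, -1.267174, 5.018296, 0.711507)
  k4: at (p, q) = (-0.591232, 0.736777), (dp/dtau, dq/dtau) = (2.562607, -1.249420); Gamma_ppp = 0.000000, Gamma_ppq = 0.000000, Gamma_pqq = -3.147157, Gamma_qpp = 0.000000, Gamma_qpq = 0.114389, Gamma_qqq = 0.000000; k4 = (2.562607, -1.249420, 4.912867, 0.732495)
  Y <- Y + (h/6)(k1 + 2k2 + 2k3 + k4): p = -0.5912, q = 0.7368, dp/dtau = 2.5627, dq/dtau = -1.2494

Answer: p = -0.5912, q = 0.7368, dp/dtau = 2.5627, dq/dtau = -1.2494


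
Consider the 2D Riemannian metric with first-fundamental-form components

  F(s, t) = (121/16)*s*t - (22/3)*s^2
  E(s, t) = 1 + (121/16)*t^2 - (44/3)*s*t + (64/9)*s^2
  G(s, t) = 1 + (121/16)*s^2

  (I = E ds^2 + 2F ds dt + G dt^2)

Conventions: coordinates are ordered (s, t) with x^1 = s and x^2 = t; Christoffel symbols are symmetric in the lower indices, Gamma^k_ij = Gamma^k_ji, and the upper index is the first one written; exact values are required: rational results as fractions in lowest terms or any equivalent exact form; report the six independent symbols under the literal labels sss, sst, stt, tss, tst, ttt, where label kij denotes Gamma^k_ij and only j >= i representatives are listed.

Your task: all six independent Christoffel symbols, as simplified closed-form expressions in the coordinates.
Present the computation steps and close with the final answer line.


E = 1 + (121/16)*t^2 - (44/3)*s*t + (64/9)*s^2; F = (121/16)*s*t - (22/3)*s^2; G = 1 + (121/16)*s^2
Gamma^k_ij = (1/2) g^{kl} (d_i g_jl + d_j g_il - d_l g_ij), with g^inv = (1/(EG-F^2)) [[G, -F], [-F, E]]
first partials: E_s = -(44/3)*t + (128/9)*s, E_t = (121/8)*t - (44/3)*s, F_s = (121/16)*t - (44/3)*s, F_t = (121/16)*s, G_s = (121/8)*s, G_t = 0
D = EG - F^2 = 1 + (121/16)*t^2 - (44/3)*s*t + (2113/144)*s^2
expanded: Gamma^s_ss = (G E_s - 2F F_s + F E_t)/(2D), Gamma^s_st = (G E_t - F G_s)/(2D), Gamma^s_tt = (2G F_t - G G_s - F G_t)/(2D), Gamma^t_ss = (2E F_s - E E_t - F E_s)/(2D), Gamma^t_st = (E G_s - F E_t)/(2D), Gamma^t_tt = (E G_t - 2F F_t + F G_s)/(2D); substitute and cancel common factors

Answer: Gamma_sss = (1024*s - 1056*t)/(2113*s^2 - 2112*s*t + 1089*t^2 + 144), Gamma_sst = (-1056*s + 1089*t)/(2113*s^2 - 2112*s*t + 1089*t^2 + 144), Gamma_stt = 0, Gamma_tss = -1056*s/(2113*s^2 - 2112*s*t + 1089*t^2 + 144), Gamma_tst = 1089*s/(2113*s^2 - 2112*s*t + 1089*t^2 + 144), Gamma_ttt = 0


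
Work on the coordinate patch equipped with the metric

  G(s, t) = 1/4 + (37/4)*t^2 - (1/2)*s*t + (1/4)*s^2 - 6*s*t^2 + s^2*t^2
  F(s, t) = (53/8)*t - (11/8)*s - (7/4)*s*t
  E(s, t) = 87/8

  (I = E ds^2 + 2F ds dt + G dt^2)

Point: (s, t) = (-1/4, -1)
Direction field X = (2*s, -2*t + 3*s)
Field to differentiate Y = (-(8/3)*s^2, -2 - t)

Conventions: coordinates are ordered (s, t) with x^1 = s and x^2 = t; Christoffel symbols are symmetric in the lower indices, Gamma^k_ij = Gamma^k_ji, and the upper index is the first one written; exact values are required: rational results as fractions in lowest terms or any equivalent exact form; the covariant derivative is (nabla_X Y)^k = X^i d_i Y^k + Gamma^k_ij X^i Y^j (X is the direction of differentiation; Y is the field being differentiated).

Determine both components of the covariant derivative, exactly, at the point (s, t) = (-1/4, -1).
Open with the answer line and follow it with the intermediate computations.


Answer: (nabla_X Y)^s = -423729/302996, (nabla_X Y)^t = -166881/302996

E = 87/8, F = -215/32, G = 701/64 at the point
E_s = 0, E_t = 0, F_s = 3/8, F_t = 113/16, G_s = -49/8, G_t = -43/2
EG - F^2 = 75749/1024;  g^inv = (1024/75749) * [[701/64, 215/32], [215/32, 87/8]]
first-kind symbols [ij,l] = (1/2)(d_i g_jl + d_j g_il - d_l g_ij): [ss,s] = E_s/2 = 0, [ss,t] = F_s - E_t/2 = 3/8, [st,s] = E_t/2 = 0, [st,t] = G_s/2 = -49/16, [tt,s] = F_t - G_s/2 = 81/8, [tt,t] = G_t/2 = -43/4
Gamma^s_ij = (G*[ij,s] - F*[ij,t])/(EG - F^2), Gamma^t_ij = (E*[ij,t] - F*[ij,s])/(EG - F^2)
Gamma_sss = 2580/75749, Gamma_sst = -21070/75749, Gamma_stt = 39602/75749, Gamma_tss = 4176/75749, Gamma_tst = -34104/75749, Gamma_ttt = -50052/75749
X = (-1/2, 5/4), Y = (-1/6, -1) at the point
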